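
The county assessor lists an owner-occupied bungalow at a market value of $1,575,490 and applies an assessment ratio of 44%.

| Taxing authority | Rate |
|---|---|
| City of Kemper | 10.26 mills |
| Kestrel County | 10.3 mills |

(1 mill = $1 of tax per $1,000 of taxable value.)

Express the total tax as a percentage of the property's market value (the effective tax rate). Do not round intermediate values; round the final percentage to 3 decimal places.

0.905%

Assessed value = $1,575,490 × 0.44 = $693,215.6
City of Kemper: $693,215.6 × 0.01026 = $7,112.392056
Kestrel County: $693,215.6 × 0.0103 = $7,140.12068
Total tax = $14,252.512736
Effective rate = $14,252.512736 ÷ $1,575,490 = 0.905% of market value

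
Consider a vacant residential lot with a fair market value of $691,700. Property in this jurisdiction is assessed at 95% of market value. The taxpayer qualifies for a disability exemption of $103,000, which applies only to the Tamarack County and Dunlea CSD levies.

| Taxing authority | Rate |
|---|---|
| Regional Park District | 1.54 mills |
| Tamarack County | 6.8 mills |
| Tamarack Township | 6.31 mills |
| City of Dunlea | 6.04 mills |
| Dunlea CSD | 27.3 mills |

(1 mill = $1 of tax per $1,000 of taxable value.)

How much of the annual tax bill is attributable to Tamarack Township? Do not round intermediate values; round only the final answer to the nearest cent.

$4,146.40

Assessed value = $691,700 × 0.95 = $657,115
Tamarack Township taxable value = $657,115 (exemption does not apply)
Tamarack Township levy = $657,115 × 0.00631 = $4,146.39565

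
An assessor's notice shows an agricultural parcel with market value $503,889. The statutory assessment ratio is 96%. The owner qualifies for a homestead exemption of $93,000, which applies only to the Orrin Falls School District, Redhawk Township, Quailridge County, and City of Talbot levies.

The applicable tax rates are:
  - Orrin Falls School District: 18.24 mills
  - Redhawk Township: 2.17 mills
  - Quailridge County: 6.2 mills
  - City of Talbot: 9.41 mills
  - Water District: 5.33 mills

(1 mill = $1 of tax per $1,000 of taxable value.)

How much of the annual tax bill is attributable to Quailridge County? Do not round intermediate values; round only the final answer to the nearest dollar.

Assessed value = $503,889 × 0.96 = $483,733.44
Quailridge County taxable value = $483,733.44 − $93,000 = $390,733.44
Quailridge County levy = $390,733.44 × 0.0062 = $2,422.547328

$2,423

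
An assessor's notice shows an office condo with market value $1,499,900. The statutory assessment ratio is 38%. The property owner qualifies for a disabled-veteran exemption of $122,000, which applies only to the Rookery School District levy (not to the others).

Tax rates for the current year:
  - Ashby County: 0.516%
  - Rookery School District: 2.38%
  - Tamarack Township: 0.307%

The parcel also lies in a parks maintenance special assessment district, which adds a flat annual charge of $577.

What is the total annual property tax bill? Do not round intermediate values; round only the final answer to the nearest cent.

$15,929.28

Assessed value = $1,499,900 × 0.38 = $569,962
Ashby County: $569,962 × 0.00516 = $2,941.00392
Rookery School District: ($569,962 − $122,000) × 0.0238 = $447,962 × 0.0238 = $10,661.4956
Tamarack Township: $569,962 × 0.00307 = $1,749.78334
Levies subtotal = $15,352.28286
Total = $15,352.28286 + $577 = $15,929.28286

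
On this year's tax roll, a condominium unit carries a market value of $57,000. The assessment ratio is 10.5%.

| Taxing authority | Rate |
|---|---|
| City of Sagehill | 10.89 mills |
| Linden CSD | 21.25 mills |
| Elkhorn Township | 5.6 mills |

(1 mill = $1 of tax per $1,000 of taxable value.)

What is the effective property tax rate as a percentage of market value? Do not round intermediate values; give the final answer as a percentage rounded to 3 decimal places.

0.396%

Assessed value = $57,000 × 0.105 = $5,985
City of Sagehill: $5,985 × 0.01089 = $65.17665
Linden CSD: $5,985 × 0.02125 = $127.18125
Elkhorn Township: $5,985 × 0.0056 = $33.516
Total tax = $225.8739
Effective rate = $225.8739 ÷ $57,000 = 0.396% of market value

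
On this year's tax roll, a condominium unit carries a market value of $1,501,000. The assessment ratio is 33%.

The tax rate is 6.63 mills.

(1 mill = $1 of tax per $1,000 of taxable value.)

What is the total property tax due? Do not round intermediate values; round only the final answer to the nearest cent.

$3,284.04

Assessed value = $1,501,000 × 0.33 = $495,330
Tax = $495,330 × 0.00663 = $3,284.0379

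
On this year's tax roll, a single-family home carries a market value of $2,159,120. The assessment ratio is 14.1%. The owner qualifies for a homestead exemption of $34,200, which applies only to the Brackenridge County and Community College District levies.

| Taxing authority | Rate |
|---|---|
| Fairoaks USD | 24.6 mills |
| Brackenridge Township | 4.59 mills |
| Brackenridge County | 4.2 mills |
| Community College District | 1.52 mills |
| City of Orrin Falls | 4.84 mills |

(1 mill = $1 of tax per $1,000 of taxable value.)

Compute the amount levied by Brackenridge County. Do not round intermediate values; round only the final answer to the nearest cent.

$1,134.99

Assessed value = $2,159,120 × 0.141 = $304,435.92
Brackenridge County taxable value = $304,435.92 − $34,200 = $270,235.92
Brackenridge County levy = $270,235.92 × 0.0042 = $1,134.990864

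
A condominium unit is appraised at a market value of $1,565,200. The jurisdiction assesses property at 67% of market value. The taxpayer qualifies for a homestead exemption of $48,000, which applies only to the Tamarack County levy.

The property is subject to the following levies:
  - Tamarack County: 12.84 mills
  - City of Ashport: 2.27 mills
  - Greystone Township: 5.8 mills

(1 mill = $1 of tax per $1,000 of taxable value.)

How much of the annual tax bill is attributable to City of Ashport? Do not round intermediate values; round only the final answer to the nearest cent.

$2,380.51

Assessed value = $1,565,200 × 0.67 = $1,048,684
City of Ashport taxable value = $1,048,684 (exemption does not apply)
City of Ashport levy = $1,048,684 × 0.00227 = $2,380.51268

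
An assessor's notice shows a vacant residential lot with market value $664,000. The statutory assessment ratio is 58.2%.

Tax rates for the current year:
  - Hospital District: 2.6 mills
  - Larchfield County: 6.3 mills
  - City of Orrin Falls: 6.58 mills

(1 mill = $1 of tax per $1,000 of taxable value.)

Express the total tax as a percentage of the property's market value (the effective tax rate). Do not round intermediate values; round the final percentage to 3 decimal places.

0.901%

Assessed value = $664,000 × 0.582 = $386,448
Hospital District: $386,448 × 0.0026 = $1,004.7648
Larchfield County: $386,448 × 0.0063 = $2,434.6224
City of Orrin Falls: $386,448 × 0.00658 = $2,542.82784
Total tax = $5,982.21504
Effective rate = $5,982.21504 ÷ $664,000 = 0.901% of market value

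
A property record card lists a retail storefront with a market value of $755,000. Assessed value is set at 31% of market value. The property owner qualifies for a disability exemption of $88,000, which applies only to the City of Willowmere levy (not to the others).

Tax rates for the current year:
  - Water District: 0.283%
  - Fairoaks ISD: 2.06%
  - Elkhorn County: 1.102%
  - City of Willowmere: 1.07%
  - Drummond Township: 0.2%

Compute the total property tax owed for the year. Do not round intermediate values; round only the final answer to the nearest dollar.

$10,094

Assessed value = $755,000 × 0.31 = $234,050
Water District: $234,050 × 0.00283 = $662.3615
Fairoaks ISD: $234,050 × 0.0206 = $4,821.43
Elkhorn County: $234,050 × 0.01102 = $2,579.231
City of Willowmere: ($234,050 − $88,000) × 0.0107 = $146,050 × 0.0107 = $1,562.735
Drummond Township: $234,050 × 0.002 = $468.1
Total = $10,093.8575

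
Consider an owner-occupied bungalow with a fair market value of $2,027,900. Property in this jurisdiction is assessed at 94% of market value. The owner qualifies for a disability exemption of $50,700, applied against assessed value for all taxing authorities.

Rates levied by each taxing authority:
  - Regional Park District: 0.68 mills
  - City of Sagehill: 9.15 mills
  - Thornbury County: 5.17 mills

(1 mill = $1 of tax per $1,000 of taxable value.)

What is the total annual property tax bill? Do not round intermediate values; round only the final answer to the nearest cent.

$27,832.89

Assessed value = $2,027,900 × 0.94 = $1,906,226
Taxable value = $1,906,226 − $50,700 = $1,855,526
Regional Park District: $1,855,526 × 0.00068 = $1,261.75768
City of Sagehill: $1,855,526 × 0.00915 = $16,978.0629
Thornbury County: $1,855,526 × 0.00517 = $9,593.06942
Total = $1,261.75768 + $16,978.0629 + $9,593.06942 = $27,832.89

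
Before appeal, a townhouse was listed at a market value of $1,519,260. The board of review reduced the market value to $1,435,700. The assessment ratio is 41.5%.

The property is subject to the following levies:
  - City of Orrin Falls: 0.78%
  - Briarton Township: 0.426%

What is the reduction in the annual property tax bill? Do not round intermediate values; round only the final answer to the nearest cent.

$418.21

Old assessed value = $1,519,260 × 0.415 = $630,492.9
New assessed value = $1,435,700 × 0.415 = $595,815.5
Combined rate = 0.0078 + 0.00426 = 0.01206
Old tax = $630,492.9 × 0.01206 = $7,603.744374
New tax = $595,815.5 × 0.01206 = $7,185.53493
Reduction = $7,603.744374 − $7,185.53493 = $418.209444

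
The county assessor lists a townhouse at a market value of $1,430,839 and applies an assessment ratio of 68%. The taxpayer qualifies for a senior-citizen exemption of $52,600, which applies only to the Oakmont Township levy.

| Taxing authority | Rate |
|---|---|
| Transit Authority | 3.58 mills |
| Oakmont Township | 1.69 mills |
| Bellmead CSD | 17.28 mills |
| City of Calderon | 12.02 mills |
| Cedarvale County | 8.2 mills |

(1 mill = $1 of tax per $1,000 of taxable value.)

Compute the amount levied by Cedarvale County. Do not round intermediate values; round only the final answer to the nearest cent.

$7,978.36

Assessed value = $1,430,839 × 0.68 = $972,970.52
Cedarvale County taxable value = $972,970.52 (exemption does not apply)
Cedarvale County levy = $972,970.52 × 0.0082 = $7,978.358264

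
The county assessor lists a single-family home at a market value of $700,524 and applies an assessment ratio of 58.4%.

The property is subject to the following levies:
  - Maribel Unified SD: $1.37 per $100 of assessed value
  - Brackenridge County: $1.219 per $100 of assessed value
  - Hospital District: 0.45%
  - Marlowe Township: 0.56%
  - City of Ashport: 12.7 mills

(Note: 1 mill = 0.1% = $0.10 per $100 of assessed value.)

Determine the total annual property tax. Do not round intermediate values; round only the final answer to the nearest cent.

$19,919.37

Assessed value = $700,524 × 0.584 = $409,106.016
Maribel Unified SD: $409,106.016 × 0.0137 = $5,604.7524192
Brackenridge County: $409,106.016 × 0.01219 = $4,987.00233504
Hospital District: $409,106.016 × 0.0045 = $1,840.977072
Marlowe Township: $409,106.016 × 0.0056 = $2,290.9936896
City of Ashport: $409,106.016 × 0.0127 = $5,195.6464032
Total = $19,919.37191904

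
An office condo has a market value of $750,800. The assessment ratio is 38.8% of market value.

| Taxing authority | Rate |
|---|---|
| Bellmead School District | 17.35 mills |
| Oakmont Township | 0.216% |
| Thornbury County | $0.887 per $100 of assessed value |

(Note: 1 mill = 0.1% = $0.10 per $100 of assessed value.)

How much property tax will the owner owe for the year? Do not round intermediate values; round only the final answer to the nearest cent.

$8,267.39

Assessed value = $750,800 × 0.388 = $291,310.4
Bellmead School District: $291,310.4 × 0.01735 = $5,054.23544
Oakmont Township: $291,310.4 × 0.00216 = $629.230464
Thornbury County: $291,310.4 × 0.00887 = $2,583.923248
Total = $8,267.389152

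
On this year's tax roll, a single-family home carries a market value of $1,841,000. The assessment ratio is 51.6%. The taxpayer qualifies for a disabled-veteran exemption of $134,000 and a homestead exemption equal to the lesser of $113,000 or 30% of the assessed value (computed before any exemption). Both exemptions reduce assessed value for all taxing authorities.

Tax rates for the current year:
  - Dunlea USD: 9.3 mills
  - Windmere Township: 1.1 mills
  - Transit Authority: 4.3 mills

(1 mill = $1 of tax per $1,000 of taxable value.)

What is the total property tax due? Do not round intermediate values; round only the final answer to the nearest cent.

Assessed value = $1,841,000 × 0.516 = $949,956
Homestead exemption = min($113,000, 30% × $949,956) = min($113,000, $284,986.8) = $113,000 (dollar cap binds)
Taxable value = $949,956 − $134,000 − $113,000 = $702,956
Dunlea USD: $702,956 × 0.0093 = $6,537.4908
Windmere Township: $702,956 × 0.0011 = $773.2516
Transit Authority: $702,956 × 0.0043 = $3,022.7108
Total = $10,333.4532

$10,333.45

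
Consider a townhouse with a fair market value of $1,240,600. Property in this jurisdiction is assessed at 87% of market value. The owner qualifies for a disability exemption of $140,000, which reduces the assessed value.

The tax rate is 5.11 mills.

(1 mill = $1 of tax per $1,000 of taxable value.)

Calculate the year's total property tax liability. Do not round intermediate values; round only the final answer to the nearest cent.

$4,799.94

Assessed value = $1,240,600 × 0.87 = $1,079,322
Taxable value = $1,079,322 − $140,000 = $939,322
Tax = $939,322 × 0.00511 = $4,799.93542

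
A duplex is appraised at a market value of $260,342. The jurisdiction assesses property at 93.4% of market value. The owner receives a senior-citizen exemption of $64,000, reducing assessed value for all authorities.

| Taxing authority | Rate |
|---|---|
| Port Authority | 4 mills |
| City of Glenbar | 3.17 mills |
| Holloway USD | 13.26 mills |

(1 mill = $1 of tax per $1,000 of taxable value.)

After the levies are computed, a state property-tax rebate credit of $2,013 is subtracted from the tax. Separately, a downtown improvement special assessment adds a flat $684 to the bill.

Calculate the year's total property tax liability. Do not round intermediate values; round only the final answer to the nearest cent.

Assessed value = $260,342 × 0.934 = $243,159.428
Taxable value = $243,159.428 − $64,000 = $179,159.428
Port Authority: $179,159.428 × 0.004 = $716.637712
City of Glenbar: $179,159.428 × 0.00317 = $567.93538676
Holloway USD: $179,159.428 × 0.01326 = $2,375.65401528
Levies subtotal = $3,660.22711404
After credit = $3,660.22711404 − $2,013 = $1,647.22711404
Total = $1,647.22711404 + $684 = $2,331.22711404

$2,331.23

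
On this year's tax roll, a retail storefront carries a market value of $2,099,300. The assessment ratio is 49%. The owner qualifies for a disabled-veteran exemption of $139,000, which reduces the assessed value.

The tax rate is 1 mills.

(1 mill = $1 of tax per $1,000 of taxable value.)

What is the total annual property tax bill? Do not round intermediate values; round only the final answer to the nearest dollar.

$890

Assessed value = $2,099,300 × 0.49 = $1,028,657
Taxable value = $1,028,657 − $139,000 = $889,657
Tax = $889,657 × 0.001 = $889.657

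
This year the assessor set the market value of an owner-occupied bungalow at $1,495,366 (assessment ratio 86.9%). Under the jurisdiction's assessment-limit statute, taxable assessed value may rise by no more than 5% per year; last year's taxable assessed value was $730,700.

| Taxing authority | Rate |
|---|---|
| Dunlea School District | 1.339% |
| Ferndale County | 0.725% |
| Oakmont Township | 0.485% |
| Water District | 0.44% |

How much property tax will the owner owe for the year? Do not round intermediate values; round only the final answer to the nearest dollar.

Uncapped assessed value = $1,495,366 × 0.869 = $1,299,473.054
Cap limit = $730,700 × 1.05 = $767,235
Taxable assessed value = min($1,299,473.054, $767,235) = $767,235 (cap binds)
Dunlea School District: $767,235 × 0.01339 = $10,273.27665
Ferndale County: $767,235 × 0.00725 = $5,562.45375
Oakmont Township: $767,235 × 0.00485 = $3,721.08975
Water District: $767,235 × 0.0044 = $3,375.834
Total = $22,932.65415

$22,933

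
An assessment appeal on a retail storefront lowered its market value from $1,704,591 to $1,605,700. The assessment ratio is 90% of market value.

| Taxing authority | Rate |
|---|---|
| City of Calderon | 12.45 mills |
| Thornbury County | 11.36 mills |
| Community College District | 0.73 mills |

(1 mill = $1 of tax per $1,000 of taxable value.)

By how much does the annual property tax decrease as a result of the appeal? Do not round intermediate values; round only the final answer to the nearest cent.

Old assessed value = $1,704,591 × 0.9 = $1,534,131.9
New assessed value = $1,605,700 × 0.9 = $1,445,130
Combined rate = 0.01245 + 0.01136 + 0.00073 = 0.02454
Old tax = $1,534,131.9 × 0.02454 = $37,647.596826
New tax = $1,445,130 × 0.02454 = $35,463.4902
Reduction = $37,647.596826 − $35,463.4902 = $2,184.106626

$2,184.11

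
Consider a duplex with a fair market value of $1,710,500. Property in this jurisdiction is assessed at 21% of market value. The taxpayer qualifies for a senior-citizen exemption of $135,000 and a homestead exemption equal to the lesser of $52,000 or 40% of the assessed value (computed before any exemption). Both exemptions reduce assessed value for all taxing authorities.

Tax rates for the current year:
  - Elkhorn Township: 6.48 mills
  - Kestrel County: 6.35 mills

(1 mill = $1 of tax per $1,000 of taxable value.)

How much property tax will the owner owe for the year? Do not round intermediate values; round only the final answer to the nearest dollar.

Assessed value = $1,710,500 × 0.21 = $359,205
Homestead exemption = min($52,000, 40% × $359,205) = min($52,000, $143,682) = $52,000 (dollar cap binds)
Taxable value = $359,205 − $135,000 − $52,000 = $172,205
Elkhorn Township: $172,205 × 0.00648 = $1,115.8884
Kestrel County: $172,205 × 0.00635 = $1,093.50175
Total = $2,209.39015

$2,209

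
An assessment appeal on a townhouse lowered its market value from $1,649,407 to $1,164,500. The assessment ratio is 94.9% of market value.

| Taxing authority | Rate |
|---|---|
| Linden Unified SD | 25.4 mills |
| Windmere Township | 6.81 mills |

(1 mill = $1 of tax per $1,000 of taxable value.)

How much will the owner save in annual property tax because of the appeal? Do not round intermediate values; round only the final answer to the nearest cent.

Old assessed value = $1,649,407 × 0.949 = $1,565,287.243
New assessed value = $1,164,500 × 0.949 = $1,105,110.5
Combined rate = 0.0254 + 0.00681 = 0.03221
Old tax = $1,565,287.243 × 0.03221 = $50,417.90209703
New tax = $1,105,110.5 × 0.03221 = $35,595.609205
Reduction = $50,417.90209703 − $35,595.609205 = $14,822.29289203

$14,822.29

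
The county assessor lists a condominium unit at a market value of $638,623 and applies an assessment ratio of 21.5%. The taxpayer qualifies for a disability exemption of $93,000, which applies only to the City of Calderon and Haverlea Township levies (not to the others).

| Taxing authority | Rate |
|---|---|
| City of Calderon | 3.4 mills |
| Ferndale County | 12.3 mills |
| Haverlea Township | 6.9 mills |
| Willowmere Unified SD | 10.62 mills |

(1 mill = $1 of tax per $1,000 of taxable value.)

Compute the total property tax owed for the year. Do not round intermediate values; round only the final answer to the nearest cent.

Assessed value = $638,623 × 0.215 = $137,303.945
City of Calderon: ($137,303.945 − $93,000) × 0.0034 = $44,303.945 × 0.0034 = $150.633413
Ferndale County: $137,303.945 × 0.0123 = $1,688.8385235
Haverlea Township: ($137,303.945 − $93,000) × 0.0069 = $44,303.945 × 0.0069 = $305.6972205
Willowmere Unified SD: $137,303.945 × 0.01062 = $1,458.1678959
Total = $3,603.3370529

$3,603.34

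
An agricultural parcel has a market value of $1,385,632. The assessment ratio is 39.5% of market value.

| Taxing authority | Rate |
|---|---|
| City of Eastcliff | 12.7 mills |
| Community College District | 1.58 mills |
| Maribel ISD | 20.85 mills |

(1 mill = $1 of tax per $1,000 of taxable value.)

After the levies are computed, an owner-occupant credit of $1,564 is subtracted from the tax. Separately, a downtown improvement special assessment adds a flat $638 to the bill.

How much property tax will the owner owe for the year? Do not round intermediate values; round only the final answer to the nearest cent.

$18,301.51

Assessed value = $1,385,632 × 0.395 = $547,324.64
City of Eastcliff: $547,324.64 × 0.0127 = $6,951.022928
Community College District: $547,324.64 × 0.00158 = $864.7729312
Maribel ISD: $547,324.64 × 0.02085 = $11,411.718744
Levies subtotal = $19,227.5146032
After credit = $19,227.5146032 − $1,564 = $17,663.5146032
Total = $17,663.5146032 + $638 = $18,301.5146032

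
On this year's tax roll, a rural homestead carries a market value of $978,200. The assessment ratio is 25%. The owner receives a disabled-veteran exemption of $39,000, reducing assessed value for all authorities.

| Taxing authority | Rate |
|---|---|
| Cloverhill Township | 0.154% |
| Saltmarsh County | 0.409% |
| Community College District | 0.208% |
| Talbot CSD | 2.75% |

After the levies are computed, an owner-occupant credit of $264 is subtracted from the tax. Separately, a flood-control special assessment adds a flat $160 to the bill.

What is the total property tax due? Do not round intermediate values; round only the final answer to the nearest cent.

$7,133.42

Assessed value = $978,200 × 0.25 = $244,550
Taxable value = $244,550 − $39,000 = $205,550
Cloverhill Township: $205,550 × 0.00154 = $316.547
Saltmarsh County: $205,550 × 0.00409 = $840.6995
Community College District: $205,550 × 0.00208 = $427.544
Talbot CSD: $205,550 × 0.0275 = $5,652.625
Levies subtotal = $7,237.4155
After credit = $7,237.4155 − $264 = $6,973.4155
Total = $6,973.4155 + $160 = $7,133.4155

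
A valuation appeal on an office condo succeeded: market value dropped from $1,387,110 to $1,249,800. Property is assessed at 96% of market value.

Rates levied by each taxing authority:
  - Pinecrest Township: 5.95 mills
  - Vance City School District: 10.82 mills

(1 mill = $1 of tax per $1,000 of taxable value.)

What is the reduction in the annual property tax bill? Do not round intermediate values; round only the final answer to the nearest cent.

$2,210.58

Old assessed value = $1,387,110 × 0.96 = $1,331,625.6
New assessed value = $1,249,800 × 0.96 = $1,199,808
Combined rate = 0.00595 + 0.01082 = 0.01677
Old tax = $1,331,625.6 × 0.01677 = $22,331.361312
New tax = $1,199,808 × 0.01677 = $20,120.78016
Reduction = $22,331.361312 − $20,120.78016 = $2,210.581152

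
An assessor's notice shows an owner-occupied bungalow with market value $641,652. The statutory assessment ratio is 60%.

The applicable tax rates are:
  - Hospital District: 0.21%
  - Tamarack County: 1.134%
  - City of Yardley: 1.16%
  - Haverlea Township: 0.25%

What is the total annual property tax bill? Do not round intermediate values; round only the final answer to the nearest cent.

Assessed value = $641,652 × 0.6 = $384,991.2
Hospital District: $384,991.2 × 0.0021 = $808.48152
Tamarack County: $384,991.2 × 0.01134 = $4,365.800208
City of Yardley: $384,991.2 × 0.0116 = $4,465.89792
Haverlea Township: $384,991.2 × 0.0025 = $962.478
Total = $808.48152 + $4,365.800208 + $4,465.89792 + $962.478 = $10,602.657648

$10,602.66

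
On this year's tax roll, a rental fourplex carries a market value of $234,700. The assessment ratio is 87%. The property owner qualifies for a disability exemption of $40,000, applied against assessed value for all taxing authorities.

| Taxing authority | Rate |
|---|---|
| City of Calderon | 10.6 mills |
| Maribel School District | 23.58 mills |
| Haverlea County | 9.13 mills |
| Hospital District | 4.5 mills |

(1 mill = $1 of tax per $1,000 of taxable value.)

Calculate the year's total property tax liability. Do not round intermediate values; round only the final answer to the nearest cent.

$7,849.88

Assessed value = $234,700 × 0.87 = $204,189
Taxable value = $204,189 − $40,000 = $164,189
City of Calderon: $164,189 × 0.0106 = $1,740.4034
Maribel School District: $164,189 × 0.02358 = $3,871.57662
Haverlea County: $164,189 × 0.00913 = $1,499.04557
Hospital District: $164,189 × 0.0045 = $738.8505
Total = $1,740.4034 + $3,871.57662 + $1,499.04557 + $738.8505 = $7,849.87609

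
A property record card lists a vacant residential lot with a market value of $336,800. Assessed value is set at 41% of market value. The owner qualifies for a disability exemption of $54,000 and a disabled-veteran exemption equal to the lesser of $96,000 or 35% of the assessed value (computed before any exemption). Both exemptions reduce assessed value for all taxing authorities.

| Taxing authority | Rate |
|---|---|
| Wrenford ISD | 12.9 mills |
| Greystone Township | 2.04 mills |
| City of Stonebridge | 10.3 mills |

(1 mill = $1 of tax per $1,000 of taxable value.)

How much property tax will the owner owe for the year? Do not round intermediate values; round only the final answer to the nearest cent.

$902.51

Assessed value = $336,800 × 0.41 = $138,088
Disabled-veteran exemption = min($96,000, 35% × $138,088) = min($96,000, $48,330.8) = $48,330.8 (percentage binds)
Taxable value = $138,088 − $54,000 − $48,330.8 = $35,757.2
Wrenford ISD: $35,757.2 × 0.0129 = $461.26788
Greystone Township: $35,757.2 × 0.00204 = $72.944688
City of Stonebridge: $35,757.2 × 0.0103 = $368.29916
Total = $902.511728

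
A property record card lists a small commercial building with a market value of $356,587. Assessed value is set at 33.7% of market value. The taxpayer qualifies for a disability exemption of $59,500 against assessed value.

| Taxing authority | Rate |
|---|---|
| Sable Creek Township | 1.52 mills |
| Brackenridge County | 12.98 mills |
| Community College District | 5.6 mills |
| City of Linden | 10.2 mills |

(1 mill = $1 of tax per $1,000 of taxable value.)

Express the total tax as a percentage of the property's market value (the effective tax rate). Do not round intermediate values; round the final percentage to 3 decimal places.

0.516%

Assessed value = $356,587 × 0.337 = $120,169.819
Taxable value = $120,169.819 − $59,500 = $60,669.819
Sable Creek Township: $60,669.819 × 0.00152 = $92.21812488
Brackenridge County: $60,669.819 × 0.01298 = $787.49425062
Community College District: $60,669.819 × 0.0056 = $339.7509864
City of Linden: $60,669.819 × 0.0102 = $618.8321538
Total tax = $1,838.2955157
Effective rate = $1,838.2955157 ÷ $356,587 = 0.516% of market value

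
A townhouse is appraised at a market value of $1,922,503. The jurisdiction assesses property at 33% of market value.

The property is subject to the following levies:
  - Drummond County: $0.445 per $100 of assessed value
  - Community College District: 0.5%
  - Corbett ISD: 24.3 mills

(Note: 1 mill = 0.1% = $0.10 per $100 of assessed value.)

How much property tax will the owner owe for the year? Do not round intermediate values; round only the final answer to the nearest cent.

Assessed value = $1,922,503 × 0.33 = $634,425.99
Drummond County: $634,425.99 × 0.00445 = $2,823.1956555
Community College District: $634,425.99 × 0.005 = $3,172.12995
Corbett ISD: $634,425.99 × 0.0243 = $15,416.551557
Total = $21,411.8771625

$21,411.88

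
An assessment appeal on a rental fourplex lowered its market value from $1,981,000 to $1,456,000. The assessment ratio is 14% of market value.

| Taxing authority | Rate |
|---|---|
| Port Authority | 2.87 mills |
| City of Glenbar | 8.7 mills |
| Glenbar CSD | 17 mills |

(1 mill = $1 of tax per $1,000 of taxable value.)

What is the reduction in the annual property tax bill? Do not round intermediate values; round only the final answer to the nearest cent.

$2,099.90

Old assessed value = $1,981,000 × 0.14 = $277,340
New assessed value = $1,456,000 × 0.14 = $203,840
Combined rate = 0.00287 + 0.0087 + 0.017 = 0.02857
Old tax = $277,340 × 0.02857 = $7,923.6038
New tax = $203,840 × 0.02857 = $5,823.7088
Reduction = $7,923.6038 − $5,823.7088 = $2,099.895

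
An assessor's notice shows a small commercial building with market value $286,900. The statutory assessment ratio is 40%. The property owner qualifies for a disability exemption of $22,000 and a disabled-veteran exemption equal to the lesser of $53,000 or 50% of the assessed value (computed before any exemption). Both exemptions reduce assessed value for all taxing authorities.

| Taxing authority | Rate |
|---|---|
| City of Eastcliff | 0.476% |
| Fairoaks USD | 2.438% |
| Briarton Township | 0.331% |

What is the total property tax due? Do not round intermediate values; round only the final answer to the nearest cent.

Assessed value = $286,900 × 0.4 = $114,760
Disabled-veteran exemption = min($53,000, 50% × $114,760) = min($53,000, $57,380) = $53,000 (dollar cap binds)
Taxable value = $114,760 − $22,000 − $53,000 = $39,760
City of Eastcliff: $39,760 × 0.00476 = $189.2576
Fairoaks USD: $39,760 × 0.02438 = $969.3488
Briarton Township: $39,760 × 0.00331 = $131.6056
Total = $1,290.212

$1,290.21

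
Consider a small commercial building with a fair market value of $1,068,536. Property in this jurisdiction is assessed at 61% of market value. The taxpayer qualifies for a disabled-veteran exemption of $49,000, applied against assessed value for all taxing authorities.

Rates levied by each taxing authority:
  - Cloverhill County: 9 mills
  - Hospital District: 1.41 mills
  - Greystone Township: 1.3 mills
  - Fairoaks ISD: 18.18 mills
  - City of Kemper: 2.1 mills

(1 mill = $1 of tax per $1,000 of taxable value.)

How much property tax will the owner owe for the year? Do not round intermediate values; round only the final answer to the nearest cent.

Assessed value = $1,068,536 × 0.61 = $651,806.96
Taxable value = $651,806.96 − $49,000 = $602,806.96
Cloverhill County: $602,806.96 × 0.009 = $5,425.26264
Hospital District: $602,806.96 × 0.00141 = $849.9578136
Greystone Township: $602,806.96 × 0.0013 = $783.649048
Fairoaks ISD: $602,806.96 × 0.01818 = $10,959.0305328
City of Kemper: $602,806.96 × 0.0021 = $1,265.894616
Total = $5,425.26264 + $849.9578136 + $783.649048 + $10,959.0305328 + $1,265.894616 = $19,283.7946504

$19,283.79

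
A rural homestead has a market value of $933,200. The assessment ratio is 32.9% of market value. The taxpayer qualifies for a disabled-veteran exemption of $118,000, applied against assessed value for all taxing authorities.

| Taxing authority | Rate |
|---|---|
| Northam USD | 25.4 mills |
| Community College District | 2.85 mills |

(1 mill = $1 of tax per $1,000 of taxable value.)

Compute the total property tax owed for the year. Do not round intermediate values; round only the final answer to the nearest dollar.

Assessed value = $933,200 × 0.329 = $307,022.8
Taxable value = $307,022.8 − $118,000 = $189,022.8
Northam USD: $189,022.8 × 0.0254 = $4,801.17912
Community College District: $189,022.8 × 0.00285 = $538.71498
Total = $4,801.17912 + $538.71498 = $5,339.8941

$5,340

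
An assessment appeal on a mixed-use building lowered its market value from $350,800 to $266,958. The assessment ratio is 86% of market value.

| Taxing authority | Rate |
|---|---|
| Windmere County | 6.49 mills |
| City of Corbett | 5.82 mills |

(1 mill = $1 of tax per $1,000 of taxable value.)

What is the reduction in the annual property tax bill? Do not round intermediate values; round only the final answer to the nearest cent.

Old assessed value = $350,800 × 0.86 = $301,688
New assessed value = $266,958 × 0.86 = $229,583.88
Combined rate = 0.00649 + 0.00582 = 0.01231
Old tax = $301,688 × 0.01231 = $3,713.77928
New tax = $229,583.88 × 0.01231 = $2,826.1775628
Reduction = $3,713.77928 − $2,826.1775628 = $887.6017172

$887.60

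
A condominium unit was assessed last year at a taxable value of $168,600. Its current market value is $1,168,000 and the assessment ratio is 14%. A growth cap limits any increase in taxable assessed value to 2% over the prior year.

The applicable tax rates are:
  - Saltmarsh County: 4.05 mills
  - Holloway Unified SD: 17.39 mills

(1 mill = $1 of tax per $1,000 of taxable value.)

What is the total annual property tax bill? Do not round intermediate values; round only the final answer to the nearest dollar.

$3,506

Uncapped assessed value = $1,168,000 × 0.14 = $163,520
Cap limit = $168,600 × 1.02 = $171,972
Taxable assessed value = min($163,520, $171,972) = $163,520 (cap does not bind)
Saltmarsh County: $163,520 × 0.00405 = $662.256
Holloway Unified SD: $163,520 × 0.01739 = $2,843.6128
Total = $3,505.8688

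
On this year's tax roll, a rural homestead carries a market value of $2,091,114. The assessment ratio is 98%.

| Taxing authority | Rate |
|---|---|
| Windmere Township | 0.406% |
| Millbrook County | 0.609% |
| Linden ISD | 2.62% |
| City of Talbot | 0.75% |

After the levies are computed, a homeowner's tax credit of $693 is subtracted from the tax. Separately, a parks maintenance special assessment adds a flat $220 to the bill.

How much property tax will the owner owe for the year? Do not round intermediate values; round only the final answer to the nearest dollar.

$89,388

Assessed value = $2,091,114 × 0.98 = $2,049,291.72
Windmere Township: $2,049,291.72 × 0.00406 = $8,320.1243832
Millbrook County: $2,049,291.72 × 0.00609 = $12,480.1865748
Linden ISD: $2,049,291.72 × 0.0262 = $53,691.443064
City of Talbot: $2,049,291.72 × 0.0075 = $15,369.6879
Levies subtotal = $89,861.441922
After credit = $89,861.441922 − $693 = $89,168.441922
Total = $89,168.441922 + $220 = $89,388.441922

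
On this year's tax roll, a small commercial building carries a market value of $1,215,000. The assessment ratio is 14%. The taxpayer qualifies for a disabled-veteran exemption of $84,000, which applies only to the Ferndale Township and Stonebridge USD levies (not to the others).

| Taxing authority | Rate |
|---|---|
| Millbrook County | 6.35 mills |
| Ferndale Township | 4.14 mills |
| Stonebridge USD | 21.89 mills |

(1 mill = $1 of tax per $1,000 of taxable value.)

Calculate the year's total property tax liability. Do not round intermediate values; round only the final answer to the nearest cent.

$3,321.32

Assessed value = $1,215,000 × 0.14 = $170,100
Millbrook County: $170,100 × 0.00635 = $1,080.135
Ferndale Township: ($170,100 − $84,000) × 0.00414 = $86,100 × 0.00414 = $356.454
Stonebridge USD: ($170,100 − $84,000) × 0.02189 = $86,100 × 0.02189 = $1,884.729
Total = $3,321.318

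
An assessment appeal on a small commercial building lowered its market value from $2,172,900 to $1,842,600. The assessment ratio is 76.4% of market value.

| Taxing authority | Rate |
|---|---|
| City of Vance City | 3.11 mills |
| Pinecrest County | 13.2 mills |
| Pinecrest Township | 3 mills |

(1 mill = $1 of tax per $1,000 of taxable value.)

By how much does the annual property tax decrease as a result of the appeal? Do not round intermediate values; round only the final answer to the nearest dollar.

Old assessed value = $2,172,900 × 0.764 = $1,660,095.6
New assessed value = $1,842,600 × 0.764 = $1,407,746.4
Combined rate = 0.00311 + 0.0132 + 0.003 = 0.01931
Old tax = $1,660,095.6 × 0.01931 = $32,056.446036
New tax = $1,407,746.4 × 0.01931 = $27,183.582984
Reduction = $32,056.446036 − $27,183.582984 = $4,872.863052

$4,873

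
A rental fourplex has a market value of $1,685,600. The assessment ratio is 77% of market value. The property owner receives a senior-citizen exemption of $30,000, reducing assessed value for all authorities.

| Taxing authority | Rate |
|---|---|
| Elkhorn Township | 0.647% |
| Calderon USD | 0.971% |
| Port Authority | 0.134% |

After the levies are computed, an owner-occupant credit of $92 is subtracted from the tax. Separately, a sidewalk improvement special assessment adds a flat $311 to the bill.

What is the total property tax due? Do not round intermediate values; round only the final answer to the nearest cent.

Assessed value = $1,685,600 × 0.77 = $1,297,912
Taxable value = $1,297,912 − $30,000 = $1,267,912
Elkhorn Township: $1,267,912 × 0.00647 = $8,203.39064
Calderon USD: $1,267,912 × 0.00971 = $12,311.42552
Port Authority: $1,267,912 × 0.00134 = $1,699.00208
Levies subtotal = $22,213.81824
After credit = $22,213.81824 − $92 = $22,121.81824
Total = $22,121.81824 + $311 = $22,432.81824

$22,432.82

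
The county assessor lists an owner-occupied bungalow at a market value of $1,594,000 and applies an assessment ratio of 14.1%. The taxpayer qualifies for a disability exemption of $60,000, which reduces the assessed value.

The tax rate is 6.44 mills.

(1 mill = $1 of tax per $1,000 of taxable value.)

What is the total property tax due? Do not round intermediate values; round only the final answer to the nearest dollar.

Assessed value = $1,594,000 × 0.141 = $224,754
Taxable value = $224,754 − $60,000 = $164,754
Tax = $164,754 × 0.00644 = $1,061.01576

$1,061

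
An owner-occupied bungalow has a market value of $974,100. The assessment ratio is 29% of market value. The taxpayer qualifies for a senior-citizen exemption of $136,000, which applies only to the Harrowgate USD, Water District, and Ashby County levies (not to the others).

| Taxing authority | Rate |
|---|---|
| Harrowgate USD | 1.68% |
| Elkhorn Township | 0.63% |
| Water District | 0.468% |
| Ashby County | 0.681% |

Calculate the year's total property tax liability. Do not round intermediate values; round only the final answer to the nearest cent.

Assessed value = $974,100 × 0.29 = $282,489
Harrowgate USD: ($282,489 − $136,000) × 0.0168 = $146,489 × 0.0168 = $2,461.0152
Elkhorn Township: $282,489 × 0.0063 = $1,779.6807
Water District: ($282,489 − $136,000) × 0.00468 = $146,489 × 0.00468 = $685.56852
Ashby County: ($282,489 − $136,000) × 0.00681 = $146,489 × 0.00681 = $997.59009
Total = $5,923.85451

$5,923.85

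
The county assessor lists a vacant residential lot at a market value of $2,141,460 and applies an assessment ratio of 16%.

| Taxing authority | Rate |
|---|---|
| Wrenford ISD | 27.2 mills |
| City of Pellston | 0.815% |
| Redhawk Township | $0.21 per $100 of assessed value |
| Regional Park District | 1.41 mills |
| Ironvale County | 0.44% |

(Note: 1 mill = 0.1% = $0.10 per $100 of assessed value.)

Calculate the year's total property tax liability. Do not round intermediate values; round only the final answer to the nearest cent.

Assessed value = $2,141,460 × 0.16 = $342,633.6
Wrenford ISD: $342,633.6 × 0.0272 = $9,319.63392
City of Pellston: $342,633.6 × 0.00815 = $2,792.46384
Redhawk Township: $342,633.6 × 0.0021 = $719.53056
Regional Park District: $342,633.6 × 0.00141 = $483.113376
Ironvale County: $342,633.6 × 0.0044 = $1,507.58784
Total = $14,822.329536

$14,822.33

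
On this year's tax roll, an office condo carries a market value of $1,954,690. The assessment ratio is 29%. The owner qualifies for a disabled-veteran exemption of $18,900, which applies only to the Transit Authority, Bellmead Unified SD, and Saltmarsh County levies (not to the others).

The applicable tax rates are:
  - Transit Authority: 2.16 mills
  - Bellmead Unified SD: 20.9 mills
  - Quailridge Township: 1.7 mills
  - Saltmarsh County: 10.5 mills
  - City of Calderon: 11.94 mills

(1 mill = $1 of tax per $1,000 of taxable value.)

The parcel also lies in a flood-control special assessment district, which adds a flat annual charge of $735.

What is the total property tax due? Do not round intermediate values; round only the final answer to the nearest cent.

$26,856.51

Assessed value = $1,954,690 × 0.29 = $566,860.1
Transit Authority: ($566,860.1 − $18,900) × 0.00216 = $547,960.1 × 0.00216 = $1,183.593816
Bellmead Unified SD: ($566,860.1 − $18,900) × 0.0209 = $547,960.1 × 0.0209 = $11,452.36609
Quailridge Township: $566,860.1 × 0.0017 = $963.66217
Saltmarsh County: ($566,860.1 − $18,900) × 0.0105 = $547,960.1 × 0.0105 = $5,753.58105
City of Calderon: $566,860.1 × 0.01194 = $6,768.309594
Levies subtotal = $26,121.51272
Total = $26,121.51272 + $735 = $26,856.51272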